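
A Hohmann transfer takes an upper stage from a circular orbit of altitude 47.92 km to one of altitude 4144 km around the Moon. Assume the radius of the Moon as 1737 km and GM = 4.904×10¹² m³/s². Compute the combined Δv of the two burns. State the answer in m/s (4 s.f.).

r₁ = 1737 + 47.92 = 1784.9 km = 1.7849×10⁶ m.
r₂ = 1737 + 4144 = 5881.0 km = 5.8810×10⁶ m.
Transfer ellipse a_t = (r₁ + r₂)/2 = 3.833×10⁶ m.
At r₁: circular v_c1 = √(μ/r₁) = 1658 m/s; transfer-perilune v_p = √[μ(2/r₁ − 1/a_t)] = 2053 m/s.
Δv₁ = v_p − v_c1 = 395.6 m/s.
At r₂: circular v_c2 = √(μ/r₂) = 913.2 m/s; transfer-apolune v_a = √[μ(2/r₂ − 1/a_t)] = 623.1 m/s.
Δv₂ = v_c2 − v_a = 290.0 m/s.
Total Δv = Δv₁ + Δv₂ = 685.6 m/s.

Δv_total ≈ 685.6 m/s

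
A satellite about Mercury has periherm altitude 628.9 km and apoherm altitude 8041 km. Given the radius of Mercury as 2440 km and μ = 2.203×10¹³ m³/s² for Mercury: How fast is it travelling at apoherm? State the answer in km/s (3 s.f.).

v ≈ 0.976 km/s

r_p = 2440 + 628.9 = 3068.9 km = 3.0689×10⁶ m.
r_a = 2440 + 8041 = 10481 km = 1.0481×10⁷ m.
Semi-major axis a = (r_p + r_a)/2 = 6774.9 km = 6.775×10⁶ m.
Vis-viva: v² = μ(2/r − 1/a) = 2.203×10¹³ × (1.908×10⁻⁷ − 1.476×10⁻⁷) = 9.521×10⁵ m²/s².
v = 975.8 m/s = 0.9758 km/s.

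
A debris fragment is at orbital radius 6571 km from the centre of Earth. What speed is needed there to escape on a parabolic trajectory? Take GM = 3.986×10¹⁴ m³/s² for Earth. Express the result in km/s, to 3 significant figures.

r = 6571 km = 6.571×10⁶ m.
Escape speed v_esc = √(2μ/r) = √(2 × 3.986×10¹⁴ / 6.571×10⁶) = √(1.213×10⁸) = 11010 m/s.
= 11.01 km/s.

v_esc ≈ 11.0 km/s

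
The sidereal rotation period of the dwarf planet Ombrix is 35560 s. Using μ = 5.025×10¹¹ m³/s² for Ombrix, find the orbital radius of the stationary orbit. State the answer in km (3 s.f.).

r_sync ≈ 2520 km

A synchronous orbit has period T, so by Kepler's third law a = (μT²/4π²)^(1/3).
μT²/4π² = 5.025×10¹¹ × (3.556×10⁴)² / 39.48 = 1.610×10¹⁹ m³.
a = 2.525×10⁶ m = 2524.8 km.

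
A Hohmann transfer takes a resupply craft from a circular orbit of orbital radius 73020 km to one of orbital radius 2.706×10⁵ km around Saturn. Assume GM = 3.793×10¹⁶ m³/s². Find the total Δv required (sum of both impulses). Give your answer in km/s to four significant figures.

Δv_total ≈ 9.933 km/s

r₁ = 73020 km = 7.302×10⁷ m.
r₂ = 2.706×10⁵ km = 2.706×10⁸ m.
Transfer ellipse a_t = (r₁ + r₂)/2 = 1.718×10⁸ m.
At r₁: circular v_c1 = √(μ/r₁) = 22790 m/s; transfer-perikrone v_p = √[μ(2/r₁ − 1/a_t)] = 28600 m/s.
Δv₁ = v_p − v_c1 = 5812 m/s.
At r₂: circular v_c2 = √(μ/r₂) = 11840 m/s; transfer-apokrone v_a = √[μ(2/r₂ − 1/a_t)] = 7718 m/s.
Δv₂ = v_c2 − v_a = 4121 m/s.
Total Δv = Δv₁ + Δv₂ = 9933 m/s = 9.933 km/s.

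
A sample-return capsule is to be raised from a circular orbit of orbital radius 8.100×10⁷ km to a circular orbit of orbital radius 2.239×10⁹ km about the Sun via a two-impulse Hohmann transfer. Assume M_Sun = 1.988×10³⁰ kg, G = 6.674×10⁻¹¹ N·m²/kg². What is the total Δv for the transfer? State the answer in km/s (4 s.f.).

μ = GM = 6.674×10⁻¹¹ × 1.988×10³⁰ = 1.327×10²⁰ m³/s².
r₁ = 8.100×10⁷ km = 8.100×10¹⁰ m.
r₂ = 2.239×10⁹ km = 2.239×10¹² m.
Transfer ellipse a_t = (r₁ + r₂)/2 = 1.160×10¹² m.
At r₁: circular v_c1 = √(μ/r₁) = 40470 m/s; transfer-perihelion v_p = √[μ(2/r₁ − 1/a_t)] = 56230 m/s.
Δv₁ = v_p − v_c1 = 15760 m/s.
At r₂: circular v_c2 = √(μ/r₂) = 7698 m/s; transfer-aphelion v_a = √[μ(2/r₂ − 1/a_t)] = 2034 m/s.
Δv₂ = v_c2 − v_a = 5664 m/s.
Total Δv = Δv₁ + Δv₂ = 21420 m/s = 21.42 km/s.

Δv_total ≈ 21.42 km/s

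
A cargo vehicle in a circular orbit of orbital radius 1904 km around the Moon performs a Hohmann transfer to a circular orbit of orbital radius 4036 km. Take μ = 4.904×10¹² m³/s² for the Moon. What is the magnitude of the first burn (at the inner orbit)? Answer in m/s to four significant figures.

Δv ≈ 266.0 m/s

r₁ = 1904 km = 1.904×10⁶ m.
r₂ = 4036 km = 4.036×10⁶ m.
Transfer ellipse a_t = (r₁ + r₂)/2 = 2.970×10⁶ m.
At r₁: circular v_c1 = √(μ/r₁) = 1605 m/s; transfer-perilune v_p = √[μ(2/r₁ − 1/a_t)] = 1871 m/s.
Δv₁ = v_p − v_c1 = 266.0 m/s.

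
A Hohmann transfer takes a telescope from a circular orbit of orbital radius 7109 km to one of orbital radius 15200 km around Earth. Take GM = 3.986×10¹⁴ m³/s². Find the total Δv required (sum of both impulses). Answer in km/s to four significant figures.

Δv_total ≈ 2.286 km/s

r₁ = 7109 km = 7.109×10⁶ m.
r₂ = 15200 km = 1.520×10⁷ m.
Transfer ellipse a_t = (r₁ + r₂)/2 = 1.115×10⁷ m.
At r₁: circular v_c1 = √(μ/r₁) = 7488 m/s; transfer-perigee v_p = √[μ(2/r₁ − 1/a_t)] = 8741 m/s.
Δv₁ = v_p − v_c1 = 1253 m/s.
At r₂: circular v_c2 = √(μ/r₂) = 5121 m/s; transfer-apogee v_a = √[μ(2/r₂ − 1/a_t)] = 4088 m/s.
Δv₂ = v_c2 − v_a = 1033 m/s.
Total Δv = Δv₁ + Δv₂ = 2286 m/s = 2.286 km/s.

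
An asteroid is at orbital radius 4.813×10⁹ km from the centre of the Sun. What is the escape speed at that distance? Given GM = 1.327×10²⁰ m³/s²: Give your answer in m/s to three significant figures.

v_esc ≈ 7430 m/s

r = 4.813×10⁹ km = 4.813×10¹² m.
Escape speed v_esc = √(2μ/r) = √(2 × 1.327×10²⁰ / 4.813×10¹²) = √(5.514×10⁷) = 7426 m/s.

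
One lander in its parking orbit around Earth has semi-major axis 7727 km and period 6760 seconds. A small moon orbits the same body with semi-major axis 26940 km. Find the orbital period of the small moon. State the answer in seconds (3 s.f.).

Kepler's third law: T² ∝ a³, so T₂ = T₁ (a₂/a₁)^(3/2).
a₂/a₁ = 3.486, (a₂/a₁)^(3/2) = 6.510.
T₂ = 6760 × 6.510 = 44010 seconds.

T₂ ≈ 44000 seconds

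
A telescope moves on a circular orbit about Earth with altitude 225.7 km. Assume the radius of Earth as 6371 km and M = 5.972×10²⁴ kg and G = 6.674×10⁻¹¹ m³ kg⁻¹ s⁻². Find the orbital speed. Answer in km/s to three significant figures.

μ = GM = 6.674×10⁻¹¹ × 5.972×10²⁴ = 3.986×10¹⁴ m³/s².
r = 6371 + 225.7 = 6596.7 km = 6.5967×10⁶ m.
For a circular orbit v = √(μ/r) = √(3.986×10¹⁴ / 6.597×10⁶) = √(6.042×10⁷) = 7773 m/s.
That is 7.773 km/s.

v ≈ 7.77 km/s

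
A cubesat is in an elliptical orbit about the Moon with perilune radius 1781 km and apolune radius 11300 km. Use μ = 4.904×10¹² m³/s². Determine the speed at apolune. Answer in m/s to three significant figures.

v ≈ 344 m/s

Semi-major axis a = (r_p + r_a)/2 = 6540.5 km = 6.540×10⁶ m.
Vis-viva: v² = μ(2/r − 1/a) = 4.904×10¹² × (1.770×10⁻⁷ − 1.529×10⁻⁷) = 1.182×10⁵ m²/s².
v = 343.8 m/s.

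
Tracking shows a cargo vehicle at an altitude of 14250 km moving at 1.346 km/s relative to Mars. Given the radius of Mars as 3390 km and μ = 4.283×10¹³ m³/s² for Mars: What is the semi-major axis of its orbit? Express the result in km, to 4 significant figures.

r = 3390 + 14250 = 17640 km = 1.764×10⁷ m.
Specific orbital energy ε = v²/2 − μ/r = (1346)²/2 − 4.283×10¹³/1.764×10⁷ = -1.522×10⁶ J/kg.
Since ε = −μ/(2a), a = −μ/(2ε) = 1.407×10⁷ m = 14069 km.

a ≈ 14070 km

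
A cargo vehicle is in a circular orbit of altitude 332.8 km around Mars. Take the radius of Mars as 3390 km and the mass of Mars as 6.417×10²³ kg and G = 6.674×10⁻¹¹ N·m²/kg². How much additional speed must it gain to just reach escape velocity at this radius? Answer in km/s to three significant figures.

μ = GM = 6.674×10⁻¹¹ × 6.417×10²³ = 4.283×10¹³ m³/s².
r = 3390 + 332.8 = 3722.8 km = 3.7228×10⁶ m.
Circular speed v_c = √(μ/r) = 3392 m/s.
Escape speed v_esc = √(2μ/r) = √2 × v_c = 4797 m/s.
Δv = v_esc − v_c = 1405 m/s = 1.405 km/s.

Δv ≈ 1.40 km/s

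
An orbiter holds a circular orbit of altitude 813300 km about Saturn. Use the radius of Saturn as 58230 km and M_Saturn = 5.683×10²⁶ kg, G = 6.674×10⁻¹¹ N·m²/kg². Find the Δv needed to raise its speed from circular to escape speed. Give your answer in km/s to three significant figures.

Δv ≈ 2.73 km/s

μ = GM = 6.674×10⁻¹¹ × 5.683×10²⁶ = 3.793×10¹⁶ m³/s².
r = 58230 + 813300 = 871530 km = 8.7153×10⁸ m.
Circular speed v_c = √(μ/r) = 6597 m/s.
Escape speed v_esc = √(2μ/r) = √2 × v_c = 9329 m/s.
Δv = v_esc − v_c = 2733 m/s = 2.733 km/s.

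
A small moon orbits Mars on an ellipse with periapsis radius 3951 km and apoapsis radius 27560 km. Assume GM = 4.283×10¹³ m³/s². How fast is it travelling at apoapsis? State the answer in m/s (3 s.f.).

v ≈ 624 m/s

Semi-major axis a = (r_p + r_a)/2 = 15756 km = 1.576×10⁷ m.
Vis-viva: v² = μ(2/r − 1/a) = 4.283×10¹³ × (7.257×10⁻⁸ − 6.347×10⁻⁸) = 3.897×10⁵ m²/s².
v = 624.3 m/s.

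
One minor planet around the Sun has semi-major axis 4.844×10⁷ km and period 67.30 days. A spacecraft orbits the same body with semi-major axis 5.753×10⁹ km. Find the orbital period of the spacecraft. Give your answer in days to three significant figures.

Kepler's third law: T² ∝ a³, so T₂ = T₁ (a₂/a₁)^(3/2).
a₂/a₁ = 118.8, (a₂/a₁)^(3/2) = 1294.
T₂ = 67.30 × 1294 = 87110 days.

T₂ ≈ 87100 days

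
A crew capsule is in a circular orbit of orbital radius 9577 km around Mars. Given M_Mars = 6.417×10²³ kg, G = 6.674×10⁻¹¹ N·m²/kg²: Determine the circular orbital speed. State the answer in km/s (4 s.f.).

μ = GM = 6.674×10⁻¹¹ × 6.417×10²³ = 4.283×10¹³ m³/s².
r = 9577 km = 9.577×10⁶ m.
For a circular orbit v = √(μ/r) = √(4.283×10¹³ / 9.577×10⁶) = √(4.472×10⁶) = 2115 m/s.
That is 2.115 km/s.

v ≈ 2.115 km/s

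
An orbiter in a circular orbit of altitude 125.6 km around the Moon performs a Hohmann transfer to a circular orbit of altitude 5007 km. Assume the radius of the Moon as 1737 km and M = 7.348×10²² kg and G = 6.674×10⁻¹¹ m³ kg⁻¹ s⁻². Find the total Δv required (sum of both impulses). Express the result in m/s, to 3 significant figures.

μ = GM = 6.674×10⁻¹¹ × 7.348×10²² = 4.904×10¹² m³/s².
r₁ = 1737 + 125.6 = 1862.6 km = 1.8626×10⁶ m.
r₂ = 1737 + 5007 = 6744.0 km = 6.7440×10⁶ m.
Transfer ellipse a_t = (r₁ + r₂)/2 = 4.303×10⁶ m.
At r₁: circular v_c1 = √(μ/r₁) = 1623 m/s; transfer-perilune v_p = √[μ(2/r₁ − 1/a_t)] = 2031 m/s.
Δv₁ = v_p − v_c1 = 408.7 m/s.
At r₂: circular v_c2 = √(μ/r₂) = 852.7 m/s; transfer-apolune v_a = √[μ(2/r₂ − 1/a_t)] = 561.0 m/s.
Δv₂ = v_c2 − v_a = 291.7 m/s.
Total Δv = Δv₁ + Δv₂ = 700.4 m/s.

Δv_total ≈ 700 m/s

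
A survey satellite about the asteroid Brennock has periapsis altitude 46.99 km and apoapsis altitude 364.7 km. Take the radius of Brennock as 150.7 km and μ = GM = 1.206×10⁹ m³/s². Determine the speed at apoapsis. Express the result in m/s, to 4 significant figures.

r_p = 150.7 + 46.99 = 197.69 km = 1.9769×10⁵ m.
r_a = 150.7 + 364.7 = 515.40 km = 5.1540×10⁵ m.
Semi-major axis a = (r_p + r_a)/2 = 356.54 km = 3.565×10⁵ m.
Vis-viva: v² = μ(2/r − 1/a) = 1.206×10⁹ × (3.880×10⁻⁶ − 2.805×10⁻⁶) = 1.297×10³ m²/s².
v = 36.02 m/s.

v ≈ 36.02 m/s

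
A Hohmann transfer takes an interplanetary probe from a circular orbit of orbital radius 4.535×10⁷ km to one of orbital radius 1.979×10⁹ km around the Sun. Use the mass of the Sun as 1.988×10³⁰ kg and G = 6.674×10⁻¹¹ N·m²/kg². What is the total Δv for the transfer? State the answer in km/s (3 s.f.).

μ = GM = 6.674×10⁻¹¹ × 1.988×10³⁰ = 1.327×10²⁰ m³/s².
r₁ = 4.535×10⁷ km = 4.535×10¹⁰ m.
r₂ = 1.979×10⁹ km = 1.979×10¹² m.
Transfer ellipse a_t = (r₁ + r₂)/2 = 1.012×10¹² m.
At r₁: circular v_c1 = √(μ/r₁) = 54090 m/s; transfer-perihelion v_p = √[μ(2/r₁ − 1/a_t)] = 75630 m/s.
Δv₁ = v_p − v_c1 = 21540 m/s.
At r₂: circular v_c2 = √(μ/r₂) = 8188 m/s; transfer-aphelion v_a = √[μ(2/r₂ − 1/a_t)] = 1733 m/s.
Δv₂ = v_c2 − v_a = 6455 m/s.
Total Δv = Δv₁ + Δv₂ = 28000 m/s = 28.00 km/s.

Δv_total ≈ 28.0 km/s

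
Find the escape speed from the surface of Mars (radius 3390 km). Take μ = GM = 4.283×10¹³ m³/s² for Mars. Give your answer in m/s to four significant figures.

r = R = 3.390×10⁶ m.
Escape speed v_esc = √(2μ/r) = √(2 × 4.283×10¹³ / 3.390×10⁶) = √(2.527×10⁷) = 5027 m/s.

v_esc ≈ 5027 m/s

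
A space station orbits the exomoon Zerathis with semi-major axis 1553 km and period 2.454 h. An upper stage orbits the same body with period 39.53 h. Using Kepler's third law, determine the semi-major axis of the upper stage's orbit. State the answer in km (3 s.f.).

Kepler's third law: a³ ∝ T², so a₂ = a₁ (T₂/T₁)^(2/3).
T₂/T₁ = 16.11, (T₂/T₁)^(2/3) = 6.378.
a₂ = 1553 × 6.378 = 9905 km.

a₂ ≈ 9910 km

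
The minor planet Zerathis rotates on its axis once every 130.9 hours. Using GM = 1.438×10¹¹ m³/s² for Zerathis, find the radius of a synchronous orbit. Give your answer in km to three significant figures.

T = 130.9 hours = 4.712×10⁵ s.
A synchronous orbit has period T, so by Kepler's third law a = (μT²/4π²)^(1/3).
μT²/4π² = 1.438×10¹¹ × (4.712×10⁵)² / 39.48 = 8.089×10²⁰ m³.
a = 9.317×10⁶ m = 9317.4 km.

r_sync ≈ 9320 km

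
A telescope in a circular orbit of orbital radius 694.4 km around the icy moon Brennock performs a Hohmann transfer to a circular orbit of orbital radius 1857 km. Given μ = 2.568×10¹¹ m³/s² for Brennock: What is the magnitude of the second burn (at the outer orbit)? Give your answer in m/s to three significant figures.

Δv ≈ 97.5 m/s

r₁ = 694.4 km = 6.944×10⁵ m.
r₂ = 1857 km = 1.857×10⁶ m.
Transfer ellipse a_t = (r₁ + r₂)/2 = 1.276×10⁶ m.
At r₁: circular v_c1 = √(μ/r₁) = 608.1 m/s; transfer-periapsis v_p = √[μ(2/r₁ − 1/a_t)] = 733.7 m/s.
At r₂: circular v_c2 = √(μ/r₂) = 371.9 m/s; transfer-apoapsis v_a = √[μ(2/r₂ − 1/a_t)] = 274.4 m/s.
Δv₂ = v_c2 − v_a = 97.51 m/s.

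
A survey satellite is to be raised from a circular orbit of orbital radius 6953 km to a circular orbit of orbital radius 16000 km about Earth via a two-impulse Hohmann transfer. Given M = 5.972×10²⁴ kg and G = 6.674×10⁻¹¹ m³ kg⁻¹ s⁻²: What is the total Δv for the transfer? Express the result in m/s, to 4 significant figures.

Δv_total ≈ 2475 m/s

μ = GM = 6.674×10⁻¹¹ × 5.972×10²⁴ = 3.986×10¹⁴ m³/s².
r₁ = 6953 km = 6.953×10⁶ m.
r₂ = 16000 km = 1.600×10⁷ m.
Transfer ellipse a_t = (r₁ + r₂)/2 = 1.148×10⁷ m.
At r₁: circular v_c1 = √(μ/r₁) = 7571 m/s; transfer-perigee v_p = √[μ(2/r₁ − 1/a_t)] = 8940 m/s.
Δv₁ = v_p − v_c1 = 1368 m/s.
At r₂: circular v_c2 = √(μ/r₂) = 4991 m/s; transfer-apogee v_a = √[μ(2/r₂ − 1/a_t)] = 3885 m/s.
Δv₂ = v_c2 − v_a = 1106 m/s.
Total Δv = Δv₁ + Δv₂ = 2475 m/s.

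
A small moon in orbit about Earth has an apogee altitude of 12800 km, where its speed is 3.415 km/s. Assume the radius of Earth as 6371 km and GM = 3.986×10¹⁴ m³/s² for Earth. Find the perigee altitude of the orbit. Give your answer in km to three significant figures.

r_a = 6371 + 12800 = 19171 km = 1.917×10⁷ m.
Specific energy ε = v²/2 − μ/r = -1.496×10⁷ J/kg, so a = −μ/(2ε) = 1.332×10⁷ m.
The apsides satisfy r_p + r_a = 2a, so the perigee radius is 2a − r_a = 7.472×10⁶ m = 7472.1 km.
Perigee altitude = 7472.1 − 6371 = 1101.1 km.

perigee altitude ≈ 1100 km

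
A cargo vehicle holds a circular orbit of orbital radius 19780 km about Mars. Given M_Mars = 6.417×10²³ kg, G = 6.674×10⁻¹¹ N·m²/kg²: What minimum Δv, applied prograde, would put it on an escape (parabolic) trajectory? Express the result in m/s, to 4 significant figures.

μ = GM = 6.674×10⁻¹¹ × 6.417×10²³ = 4.283×10¹³ m³/s².
r = 19780 km = 1.978×10⁷ m.
Circular speed v_c = √(μ/r) = 1471 m/s.
Escape speed v_esc = √(2μ/r) = √2 × v_c = 2081 m/s.
Δv = v_esc − v_c = 609.5 m/s.

Δv ≈ 609.5 m/s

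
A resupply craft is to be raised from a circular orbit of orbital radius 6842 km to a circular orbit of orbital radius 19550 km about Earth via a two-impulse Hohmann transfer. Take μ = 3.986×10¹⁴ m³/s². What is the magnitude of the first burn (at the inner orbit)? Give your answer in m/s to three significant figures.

r₁ = 6842 km = 6.842×10⁶ m.
r₂ = 19550 km = 1.955×10⁷ m.
Transfer ellipse a_t = (r₁ + r₂)/2 = 1.320×10⁷ m.
At r₁: circular v_c1 = √(μ/r₁) = 7633 m/s; transfer-perigee v_p = √[μ(2/r₁ − 1/a_t)] = 9290 m/s.
Δv₁ = v_p − v_c1 = 1658 m/s.

Δv ≈ 1660 m/s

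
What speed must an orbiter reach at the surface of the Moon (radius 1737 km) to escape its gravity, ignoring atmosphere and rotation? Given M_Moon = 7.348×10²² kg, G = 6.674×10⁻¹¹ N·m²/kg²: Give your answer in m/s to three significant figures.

μ = GM = 6.674×10⁻¹¹ × 7.348×10²² = 4.904×10¹² m³/s².
r = R = 1.737×10⁶ m.
Escape speed v_esc = √(2μ/r) = √(2 × 4.904×10¹² / 1.737×10⁶) = √(5.647×10⁶) = 2376 m/s.

v_esc ≈ 2380 m/s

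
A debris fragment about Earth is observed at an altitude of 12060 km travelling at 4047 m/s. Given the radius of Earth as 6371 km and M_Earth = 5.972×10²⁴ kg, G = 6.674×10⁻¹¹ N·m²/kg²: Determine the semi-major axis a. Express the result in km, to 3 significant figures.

a ≈ 14800 km

μ = GM = 6.674×10⁻¹¹ × 5.972×10²⁴ = 3.986×10¹⁴ m³/s².
r = 6371 + 12060 = 18431 km = 1.843×10⁷ m.
Specific orbital energy ε = v²/2 − μ/r = (4047)²/2 − 3.986×10¹⁴/1.843×10⁷ = -1.344×10⁷ J/kg.
Since ε = −μ/(2a), a = −μ/(2ε) = 1.483×10⁷ m = 14832 km.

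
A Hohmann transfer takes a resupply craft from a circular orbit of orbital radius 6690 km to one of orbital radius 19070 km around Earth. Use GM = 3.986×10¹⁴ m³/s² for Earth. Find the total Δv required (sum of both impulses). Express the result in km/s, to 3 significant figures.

Δv_total ≈ 2.95 km/s

r₁ = 6690 km = 6.690×10⁶ m.
r₂ = 19070 km = 1.907×10⁷ m.
Transfer ellipse a_t = (r₁ + r₂)/2 = 1.288×10⁷ m.
At r₁: circular v_c1 = √(μ/r₁) = 7719 m/s; transfer-perigee v_p = √[μ(2/r₁ − 1/a_t)] = 9392 m/s.
Δv₁ = v_p − v_c1 = 1673 m/s.
At r₂: circular v_c2 = √(μ/r₂) = 4572 m/s; transfer-apogee v_a = √[μ(2/r₂ − 1/a_t)] = 3295 m/s.
Δv₂ = v_c2 − v_a = 1277 m/s.
Total Δv = Δv₁ + Δv₂ = 2950 m/s = 2.950 km/s.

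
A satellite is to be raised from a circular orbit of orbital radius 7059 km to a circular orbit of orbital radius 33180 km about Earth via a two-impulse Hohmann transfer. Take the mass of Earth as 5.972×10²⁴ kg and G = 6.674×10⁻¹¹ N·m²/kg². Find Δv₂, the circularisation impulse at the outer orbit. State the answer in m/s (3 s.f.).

μ = GM = 6.674×10⁻¹¹ × 5.972×10²⁴ = 3.986×10¹⁴ m³/s².
r₁ = 7059 km = 7.059×10⁶ m.
r₂ = 33180 km = 3.318×10⁷ m.
Transfer ellipse a_t = (r₁ + r₂)/2 = 2.012×10⁷ m.
At r₁: circular v_c1 = √(μ/r₁) = 7514 m/s; transfer-perigee v_p = √[μ(2/r₁ − 1/a_t)] = 9650 m/s.
At r₂: circular v_c2 = √(μ/r₂) = 3466 m/s; transfer-apogee v_a = √[μ(2/r₂ − 1/a_t)] = 2053 m/s.
Δv₂ = v_c2 − v_a = 1413 m/s.

Δv ≈ 1410 m/s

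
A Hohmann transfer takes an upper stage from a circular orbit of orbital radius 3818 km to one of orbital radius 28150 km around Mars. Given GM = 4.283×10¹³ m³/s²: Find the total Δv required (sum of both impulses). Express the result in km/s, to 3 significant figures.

Δv_total ≈ 1.73 km/s

r₁ = 3818 km = 3.818×10⁶ m.
r₂ = 28150 km = 2.815×10⁷ m.
Transfer ellipse a_t = (r₁ + r₂)/2 = 1.598×10⁷ m.
At r₁: circular v_c1 = √(μ/r₁) = 3349 m/s; transfer-periapsis v_p = √[μ(2/r₁ − 1/a_t)] = 4445 m/s.
Δv₁ = v_p − v_c1 = 1095 m/s.
At r₂: circular v_c2 = √(μ/r₂) = 1233 m/s; transfer-apoapsis v_a = √[μ(2/r₂ − 1/a_t)] = 602.9 m/s.
Δv₂ = v_c2 − v_a = 630.6 m/s.
Total Δv = Δv₁ + Δv₂ = 1726 m/s = 1.726 km/s.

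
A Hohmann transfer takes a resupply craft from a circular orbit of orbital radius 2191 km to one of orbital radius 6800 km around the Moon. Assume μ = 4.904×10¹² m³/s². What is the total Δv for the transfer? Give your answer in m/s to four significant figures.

r₁ = 2191 km = 2.191×10⁶ m.
r₂ = 6800 km = 6.800×10⁶ m.
Transfer ellipse a_t = (r₁ + r₂)/2 = 4.496×10⁶ m.
At r₁: circular v_c1 = √(μ/r₁) = 1496 m/s; transfer-perilune v_p = √[μ(2/r₁ − 1/a_t)] = 1840 m/s.
Δv₁ = v_p − v_c1 = 343.9 m/s.
At r₂: circular v_c2 = √(μ/r₂) = 849.2 m/s; transfer-apolune v_a = √[μ(2/r₂ − 1/a_t)] = 592.9 m/s.
Δv₂ = v_c2 − v_a = 256.4 m/s.
Total Δv = Δv₁ + Δv₂ = 600.3 m/s.

Δv_total ≈ 600.3 m/s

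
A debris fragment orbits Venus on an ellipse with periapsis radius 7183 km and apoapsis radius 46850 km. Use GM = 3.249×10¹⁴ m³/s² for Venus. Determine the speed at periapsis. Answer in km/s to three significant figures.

Semi-major axis a = (r_p + r_a)/2 = 27016 km = 2.702×10⁷ m.
Vis-viva: v² = μ(2/r − 1/a) = 3.249×10¹⁴ × (2.784×10⁻⁷ − 3.701×10⁻⁸) = 7.844×10⁷ m²/s².
v = 8857 m/s = 8.857 km/s.

v ≈ 8.86 km/s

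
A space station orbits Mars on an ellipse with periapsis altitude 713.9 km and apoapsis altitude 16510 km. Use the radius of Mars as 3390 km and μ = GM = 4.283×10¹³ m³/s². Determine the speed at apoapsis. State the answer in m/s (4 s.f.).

v ≈ 857.9 m/s

r_p = 3390 + 713.9 = 4103.9 km = 4.1039×10⁶ m.
r_a = 3390 + 16510 = 19900 km = 1.9900×10⁷ m.
Semi-major axis a = (r_p + r_a)/2 = 12002 km = 1.200×10⁷ m.
Vis-viva: v² = μ(2/r − 1/a) = 4.283×10¹³ × (1.005×10⁻⁷ − 8.332×10⁻⁸) = 7.359×10⁵ m²/s².
v = 857.9 m/s.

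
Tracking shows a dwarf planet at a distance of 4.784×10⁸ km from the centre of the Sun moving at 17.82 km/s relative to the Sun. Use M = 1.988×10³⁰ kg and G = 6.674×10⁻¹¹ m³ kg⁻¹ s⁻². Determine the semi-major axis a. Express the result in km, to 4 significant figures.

a ≈ 5.595×10⁸ km

μ = GM = 6.674×10⁻¹¹ × 1.988×10³⁰ = 1.327×10²⁰ m³/s².
r = 4.784×10¹¹ m.
Specific orbital energy ε = v²/2 − μ/r = (17820)²/2 − 1.327×10²⁰/4.784×10¹¹ = -1.186×10⁸ J/kg.
Since ε = −μ/(2a), a = −μ/(2ε) = 5.595×10¹¹ m = 5.5953×10⁸ km.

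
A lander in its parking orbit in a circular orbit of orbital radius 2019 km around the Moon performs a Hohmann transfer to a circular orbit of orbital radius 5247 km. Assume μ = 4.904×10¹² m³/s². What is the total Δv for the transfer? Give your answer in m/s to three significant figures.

r₁ = 2019 km = 2.019×10⁶ m.
r₂ = 5247 km = 5.247×10⁶ m.
Transfer ellipse a_t = (r₁ + r₂)/2 = 3.633×10⁶ m.
At r₁: circular v_c1 = √(μ/r₁) = 1559 m/s; transfer-perilune v_p = √[μ(2/r₁ − 1/a_t)] = 1873 m/s.
Δv₁ = v_p − v_c1 = 314.5 m/s.
At r₂: circular v_c2 = √(μ/r₂) = 966.8 m/s; transfer-apolune v_a = √[μ(2/r₂ − 1/a_t)] = 720.7 m/s.
Δv₂ = v_c2 − v_a = 246.1 m/s.
Total Δv = Δv₁ + Δv₂ = 560.5 m/s.

Δv_total ≈ 561 m/s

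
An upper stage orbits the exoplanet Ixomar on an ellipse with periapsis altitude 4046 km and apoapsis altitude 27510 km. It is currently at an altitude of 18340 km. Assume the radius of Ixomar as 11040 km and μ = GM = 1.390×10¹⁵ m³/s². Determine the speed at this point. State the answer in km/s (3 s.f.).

r_p = 11040 + 4046 = 15086 km = 1.5086×10⁷ m.
r_a = 11040 + 27510 = 38550 km = 3.8550×10⁷ m.
r = 11040 + 18340 = 29380 km = 2.938×10⁷ m.
Semi-major axis a = (r_p + r_a)/2 = 26818 km = 2.682×10⁷ m.
Vis-viva: v² = μ(2/r − 1/a) = 1.390×10¹⁵ × (6.807×10⁻⁸ − 3.729×10⁻⁸) = 4.279×10⁷ m²/s².
v = 6542 m/s = 6.542 km/s.

v ≈ 6.54 km/s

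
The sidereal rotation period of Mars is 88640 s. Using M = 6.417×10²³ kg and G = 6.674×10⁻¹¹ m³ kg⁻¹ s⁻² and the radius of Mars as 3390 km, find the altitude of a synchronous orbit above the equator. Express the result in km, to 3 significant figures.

h_sync ≈ 17000 km

μ = GM = 6.674×10⁻¹¹ × 6.417×10²³ = 4.283×10¹³ m³/s².
A synchronous orbit has period T, so by Kepler's third law a = (μT²/4π²)^(1/3).
μT²/4π² = 4.283×10¹³ × (8.864×10⁴)² / 39.48 = 8.524×10²¹ m³.
a = 2.043×10⁷ m = 20427 km.
Altitude h = a − R = 20427 − 3390 = 17037 km.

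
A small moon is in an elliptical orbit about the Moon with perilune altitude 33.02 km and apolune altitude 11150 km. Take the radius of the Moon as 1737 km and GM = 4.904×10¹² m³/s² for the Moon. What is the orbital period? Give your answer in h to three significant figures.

T ≈ 15.6 h

r_p = 1737 + 33.02 = 1770.0 km = 1.7700×10⁶ m.
r_a = 1737 + 11150 = 12887 km = 1.2887×10⁷ m.
Semi-major axis a = (r_p + r_a)/2 = (1770.0 + 12887)/2 = 7328.5 km = 7.329×10⁶ m.
By Kepler's third law T = 2π√(a³/μ) = 2π × 8.959×10³ = 5.629×10⁴ s.
= 15.64 h.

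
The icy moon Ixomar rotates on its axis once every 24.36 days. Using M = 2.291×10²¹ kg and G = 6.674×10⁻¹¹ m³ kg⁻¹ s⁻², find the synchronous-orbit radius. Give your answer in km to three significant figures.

μ = GM = 6.674×10⁻¹¹ × 2.291×10²¹ = 1.529×10¹¹ m³/s².
T = 24.36 days = 2.105×10⁶ s.
A synchronous orbit has period T, so by Kepler's third law a = (μT²/4π²)^(1/3).
μT²/4π² = 1.529×10¹¹ × (2.105×10⁶)² / 39.48 = 1.716×10²² m³.
a = 2.579×10⁷ m = 25792 km.

r_sync ≈ 25800 km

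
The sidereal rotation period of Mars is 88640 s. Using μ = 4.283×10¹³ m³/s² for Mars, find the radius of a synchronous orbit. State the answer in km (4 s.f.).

A synchronous orbit has period T, so by Kepler's third law a = (μT²/4π²)^(1/3).
μT²/4π² = 4.283×10¹³ × (8.864×10⁴)² / 39.48 = 8.524×10²¹ m³.
a = 2.043×10⁷ m = 20428 km.

r_sync ≈ 20430 km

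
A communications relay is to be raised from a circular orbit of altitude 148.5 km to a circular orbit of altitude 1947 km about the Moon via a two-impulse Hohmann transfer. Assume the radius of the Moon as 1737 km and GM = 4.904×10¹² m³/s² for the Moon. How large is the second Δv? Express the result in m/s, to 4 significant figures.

r₁ = 1737 + 148.5 = 1885.5 km = 1.8855×10⁶ m.
r₂ = 1737 + 1947 = 3684.0 km = 3.6840×10⁶ m.
Transfer ellipse a_t = (r₁ + r₂)/2 = 2.785×10⁶ m.
At r₁: circular v_c1 = √(μ/r₁) = 1613 m/s; transfer-perilune v_p = √[μ(2/r₁ − 1/a_t)] = 1855 m/s.
At r₂: circular v_c2 = √(μ/r₂) = 1154 m/s; transfer-apolune v_a = √[μ(2/r₂ − 1/a_t)] = 949.4 m/s.
Δv₂ = v_c2 − v_a = 204.4 m/s.

Δv ≈ 204.4 m/s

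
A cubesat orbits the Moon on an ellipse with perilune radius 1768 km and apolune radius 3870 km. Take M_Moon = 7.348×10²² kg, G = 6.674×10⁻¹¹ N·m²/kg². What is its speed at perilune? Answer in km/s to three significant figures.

μ = GM = 6.674×10⁻¹¹ × 7.348×10²² = 4.904×10¹² m³/s².
Semi-major axis a = (r_p + r_a)/2 = 2819.0 km = 2.819×10⁶ m.
Vis-viva: v² = μ(2/r − 1/a) = 4.904×10¹² × (1.131×10⁻⁶ − 3.547×10⁻⁷) = 3.808×10⁶ m²/s².
v = 1951 m/s = 1.951 km/s.

v ≈ 1.95 km/s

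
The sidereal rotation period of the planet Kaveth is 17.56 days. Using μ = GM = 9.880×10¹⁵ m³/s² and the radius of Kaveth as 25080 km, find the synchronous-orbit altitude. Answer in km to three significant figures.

T = 17.56 days = 1.517×10⁶ s.
A synchronous orbit has period T, so by Kepler's third law a = (μT²/4π²)^(1/3).
μT²/4π² = 9.880×10¹⁵ × (1.517×10⁶)² / 39.48 = 5.761×10²⁶ m³.
a = 8.321×10⁸ m = 8.3207×10⁵ km.
Altitude h = a − R = 8.3207×10⁵ − 25080 = 8.0699×10⁵ km.

h_sync ≈ 8.07×10⁵ km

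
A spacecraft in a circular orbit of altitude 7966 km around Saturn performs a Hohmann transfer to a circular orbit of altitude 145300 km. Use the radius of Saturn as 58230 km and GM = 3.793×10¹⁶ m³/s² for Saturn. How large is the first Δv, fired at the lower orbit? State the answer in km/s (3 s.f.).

Δv ≈ 5.47 km/s

r₁ = 58230 + 7966 = 66196 km = 6.6196×10⁷ m.
r₂ = 58230 + 145300 = 203530 km = 2.0353×10⁸ m.
Transfer ellipse a_t = (r₁ + r₂)/2 = 1.349×10⁸ m.
At r₁: circular v_c1 = √(μ/r₁) = 23940 m/s; transfer-perikrone v_p = √[μ(2/r₁ − 1/a_t)] = 29410 m/s.
Δv₁ = v_p − v_c1 = 5469 m/s.
= 5.469 km/s.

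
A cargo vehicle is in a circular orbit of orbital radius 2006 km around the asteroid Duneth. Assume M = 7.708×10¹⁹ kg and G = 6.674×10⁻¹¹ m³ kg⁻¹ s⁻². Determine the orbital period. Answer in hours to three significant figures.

T ≈ 69.1 hours

μ = GM = 6.674×10⁻¹¹ × 7.708×10¹⁹ = 5.144×10⁹ m³/s².
r = 2006 km = 2.006×10⁶ m.
Kepler's third law: T = 2π√(r³/μ) = 2π√((2.006×10⁶)³ / 5.144×10⁹).
r³/μ = 1.569×10⁹ s², so T = 2π × 3.961×10⁴ = 2.489×10⁵ s.
Converting: 2.489×10⁵ s ÷ 3600 = 69.14 hours.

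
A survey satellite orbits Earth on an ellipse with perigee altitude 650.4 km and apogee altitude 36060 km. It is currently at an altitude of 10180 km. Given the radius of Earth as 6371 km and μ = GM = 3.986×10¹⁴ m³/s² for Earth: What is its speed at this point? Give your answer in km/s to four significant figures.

v ≈ 5.661 km/s

r_p = 6371 + 650.4 = 7021.4 km = 7.0214×10⁶ m.
r_a = 6371 + 36060 = 42431 km = 4.2431×10⁷ m.
r = 6371 + 10180 = 16551 km = 1.655×10⁷ m.
Semi-major axis a = (r_p + r_a)/2 = 24726 km = 2.473×10⁷ m.
Vis-viva: v² = μ(2/r − 1/a) = 3.986×10¹⁴ × (1.208×10⁻⁷ − 4.044×10⁻⁸) = 3.205×10⁷ m²/s².
v = 5661 m/s = 5.661 km/s.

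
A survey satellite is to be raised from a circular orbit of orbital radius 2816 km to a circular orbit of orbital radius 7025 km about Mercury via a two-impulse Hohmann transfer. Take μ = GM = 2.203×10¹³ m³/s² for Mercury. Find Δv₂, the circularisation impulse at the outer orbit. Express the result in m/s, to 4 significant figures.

r₁ = 2816 km = 2.816×10⁶ m.
r₂ = 7025 km = 7.025×10⁶ m.
Transfer ellipse a_t = (r₁ + r₂)/2 = 4.920×10⁶ m.
At r₁: circular v_c1 = √(μ/r₁) = 2797 m/s; transfer-periherm v_p = √[μ(2/r₁ − 1/a_t)] = 3342 m/s.
At r₂: circular v_c2 = √(μ/r₂) = 1771 m/s; transfer-apoherm v_a = √[μ(2/r₂ − 1/a_t)] = 1340 m/s.
Δv₂ = v_c2 − v_a = 431.2 m/s.

Δv ≈ 431.2 m/s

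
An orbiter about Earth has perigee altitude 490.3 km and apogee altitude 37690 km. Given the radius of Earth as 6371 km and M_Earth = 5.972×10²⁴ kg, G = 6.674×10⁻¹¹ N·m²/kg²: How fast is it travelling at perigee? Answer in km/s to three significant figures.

μ = GM = 6.674×10⁻¹¹ × 5.972×10²⁴ = 3.986×10¹⁴ m³/s².
r_p = 6371 + 490.3 = 6861.3 km = 6.8613×10⁶ m.
r_a = 6371 + 37690 = 44061 km = 4.4061×10⁷ m.
Semi-major axis a = (r_p + r_a)/2 = 25461 km = 2.546×10⁷ m.
Vis-viva: v² = μ(2/r − 1/a) = 3.986×10¹⁴ × (2.915×10⁻⁷ − 3.928×10⁻⁸) = 1.005×10⁸ m²/s².
v = 10030 m/s = 10.03 km/s.

v ≈ 10.0 km/s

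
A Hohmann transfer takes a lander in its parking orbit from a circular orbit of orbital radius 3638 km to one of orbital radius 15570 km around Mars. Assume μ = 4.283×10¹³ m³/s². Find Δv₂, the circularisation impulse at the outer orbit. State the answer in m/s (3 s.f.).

Δv ≈ 638 m/s

r₁ = 3638 km = 3.638×10⁶ m.
r₂ = 15570 km = 1.557×10⁷ m.
Transfer ellipse a_t = (r₁ + r₂)/2 = 9.604×10⁶ m.
At r₁: circular v_c1 = √(μ/r₁) = 3431 m/s; transfer-periapsis v_p = √[μ(2/r₁ − 1/a_t)] = 4369 m/s.
At r₂: circular v_c2 = √(μ/r₂) = 1659 m/s; transfer-apoapsis v_a = √[μ(2/r₂ − 1/a_t)] = 1021 m/s.
Δv₂ = v_c2 − v_a = 637.8 m/s.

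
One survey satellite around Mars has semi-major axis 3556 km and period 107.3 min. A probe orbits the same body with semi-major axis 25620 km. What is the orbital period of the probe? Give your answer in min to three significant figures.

T₂ ≈ 2080 min

Kepler's third law: T² ∝ a³, so T₂ = T₁ (a₂/a₁)^(3/2).
a₂/a₁ = 7.205, (a₂/a₁)^(3/2) = 19.34.
T₂ = 107.3 × 19.34 = 2075 min.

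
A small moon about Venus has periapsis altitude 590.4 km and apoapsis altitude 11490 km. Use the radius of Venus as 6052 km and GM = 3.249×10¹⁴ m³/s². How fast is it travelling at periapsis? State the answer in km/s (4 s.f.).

v ≈ 8.424 km/s

r_p = 6052 + 590.4 = 6642.4 km = 6.6424×10⁶ m.
r_a = 6052 + 11490 = 17542 km = 1.7542×10⁷ m.
Semi-major axis a = (r_p + r_a)/2 = 12092 km = 1.209×10⁷ m.
Vis-viva: v² = μ(2/r − 1/a) = 3.249×10¹⁴ × (3.011×10⁻⁷ − 8.270×10⁻⁸) = 7.096×10⁷ m²/s².
v = 8424 m/s = 8.424 km/s.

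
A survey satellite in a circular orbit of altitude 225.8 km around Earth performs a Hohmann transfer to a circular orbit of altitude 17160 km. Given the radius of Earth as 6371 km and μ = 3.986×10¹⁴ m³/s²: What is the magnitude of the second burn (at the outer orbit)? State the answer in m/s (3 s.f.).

Δv ≈ 1390 m/s

r₁ = 6371 + 225.8 = 6596.8 km = 6.5968×10⁶ m.
r₂ = 6371 + 17160 = 23531 km = 2.3531×10⁷ m.
Transfer ellipse a_t = (r₁ + r₂)/2 = 1.506×10⁷ m.
At r₁: circular v_c1 = √(μ/r₁) = 7773 m/s; transfer-perigee v_p = √[μ(2/r₁ − 1/a_t)] = 9715 m/s.
At r₂: circular v_c2 = √(μ/r₂) = 4116 m/s; transfer-apogee v_a = √[μ(2/r₂ − 1/a_t)] = 2724 m/s.
Δv₂ = v_c2 − v_a = 1392 m/s.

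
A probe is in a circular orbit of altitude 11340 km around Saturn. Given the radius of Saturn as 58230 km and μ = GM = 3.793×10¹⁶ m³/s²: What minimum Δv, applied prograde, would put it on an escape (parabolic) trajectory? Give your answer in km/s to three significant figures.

r = 58230 + 11340 = 69570 km = 6.9570×10⁷ m.
Circular speed v_c = √(μ/r) = 23350 m/s.
Escape speed v_esc = √(2μ/r) = √2 × v_c = 33020 m/s.
Δv = v_esc − v_c = 9672 m/s = 9.672 km/s.

Δv ≈ 9.67 km/s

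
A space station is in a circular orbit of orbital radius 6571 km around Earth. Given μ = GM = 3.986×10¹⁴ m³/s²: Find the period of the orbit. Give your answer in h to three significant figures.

T ≈ 1.47 h

r = 6571 km = 6.571×10⁶ m.
Kepler's third law: T = 2π√(r³/μ) = 2π√((6.571×10⁶)³ / 3.986×10¹⁴).
r³/μ = 7.118×10⁵ s², so T = 2π × 8.437×10² = 5.301×10³ s.
Converting: 5.301×10³ s ÷ 3600 = 1.473 h.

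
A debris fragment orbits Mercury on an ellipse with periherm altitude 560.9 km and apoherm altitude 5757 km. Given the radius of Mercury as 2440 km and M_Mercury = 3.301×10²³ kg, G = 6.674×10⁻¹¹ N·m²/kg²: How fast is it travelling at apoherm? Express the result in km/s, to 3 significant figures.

v ≈ 1.20 km/s

μ = GM = 6.674×10⁻¹¹ × 3.301×10²³ = 2.203×10¹³ m³/s².
r_p = 2440 + 560.9 = 3000.9 km = 3.0009×10⁶ m.
r_a = 2440 + 5757 = 8197.0 km = 8.1970×10⁶ m.
Semi-major axis a = (r_p + r_a)/2 = 5598.9 km = 5.599×10⁶ m.
Vis-viva: v² = μ(2/r − 1/a) = 2.203×10¹³ × (2.440×10⁻⁷ − 1.786×10⁻⁷) = 1.441×10⁶ m²/s².
v = 1200 m/s = 1.200 km/s.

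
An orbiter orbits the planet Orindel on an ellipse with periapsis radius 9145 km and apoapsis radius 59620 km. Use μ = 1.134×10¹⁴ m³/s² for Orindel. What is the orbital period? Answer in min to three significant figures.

Semi-major axis a = (r_p + r_a)/2 = (9145.0 + 59620)/2 = 34382 km = 3.438×10⁷ m.
By Kepler's third law T = 2π√(a³/μ) = 2π × 1.893×10⁴ = 1.190×10⁵ s.
= 1983 min.

T ≈ 1980 min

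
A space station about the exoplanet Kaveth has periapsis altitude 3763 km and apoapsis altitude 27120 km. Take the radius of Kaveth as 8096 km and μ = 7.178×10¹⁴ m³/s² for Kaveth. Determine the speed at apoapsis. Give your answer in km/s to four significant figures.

r_p = 8096 + 3763 = 11859 km = 1.1859×10⁷ m.
r_a = 8096 + 27120 = 35216 km = 3.5216×10⁷ m.
Semi-major axis a = (r_p + r_a)/2 = 23538 km = 2.354×10⁷ m.
Vis-viva: v² = μ(2/r − 1/a) = 7.178×10¹⁴ × (5.679×10⁻⁸ − 4.249×10⁻⁸) = 1.027×10⁷ m²/s².
v = 3205 m/s = 3.205 km/s.

v ≈ 3.205 km/s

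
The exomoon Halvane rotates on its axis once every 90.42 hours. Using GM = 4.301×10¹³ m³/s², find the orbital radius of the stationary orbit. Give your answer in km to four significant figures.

T = 90.42 hours = 3.255×10⁵ s.
A synchronous orbit has period T, so by Kepler's third law a = (μT²/4π²)^(1/3).
μT²/4π² = 4.301×10¹³ × (3.255×10⁵)² / 39.48 = 1.154×10²³ m³.
a = 4.869×10⁷ m = 48691 km.

r_sync ≈ 48690 km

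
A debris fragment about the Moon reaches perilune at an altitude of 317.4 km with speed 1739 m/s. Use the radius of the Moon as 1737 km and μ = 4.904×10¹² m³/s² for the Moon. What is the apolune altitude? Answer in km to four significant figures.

apolune altitude ≈ 1813 km

r_p = 1737 + 317.4 = 2054.4 km = 2.054×10⁶ m.
Specific energy ε = v²/2 − μ/r = -8.750×10⁵ J/kg, so a = −μ/(2ε) = 2.802×10⁶ m.
The apsides satisfy r_p + r_a = 2a, so the apolune radius is 2a − r_p = 3.550×10⁶ m = 3550.1 km.
Apolune altitude = 3550.1 − 1737 = 1813.1 km.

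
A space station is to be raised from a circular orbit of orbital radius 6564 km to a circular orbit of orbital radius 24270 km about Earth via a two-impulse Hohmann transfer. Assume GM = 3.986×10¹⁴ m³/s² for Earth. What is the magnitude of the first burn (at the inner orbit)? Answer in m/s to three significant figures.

r₁ = 6564 km = 6.564×10⁶ m.
r₂ = 24270 km = 2.427×10⁷ m.
Transfer ellipse a_t = (r₁ + r₂)/2 = 1.542×10⁷ m.
At r₁: circular v_c1 = √(μ/r₁) = 7793 m/s; transfer-perigee v_p = √[μ(2/r₁ − 1/a_t)] = 9777 m/s.
Δv₁ = v_p − v_c1 = 1985 m/s.

Δv ≈ 1980 m/s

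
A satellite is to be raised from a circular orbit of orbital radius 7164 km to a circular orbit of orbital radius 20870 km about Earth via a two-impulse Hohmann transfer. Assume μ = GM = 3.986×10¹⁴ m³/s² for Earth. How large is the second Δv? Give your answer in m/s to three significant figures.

Δv ≈ 1250 m/s

r₁ = 7164 km = 7.164×10⁶ m.
r₂ = 20870 km = 2.087×10⁷ m.
Transfer ellipse a_t = (r₁ + r₂)/2 = 1.402×10⁷ m.
At r₁: circular v_c1 = √(μ/r₁) = 7459 m/s; transfer-perigee v_p = √[μ(2/r₁ − 1/a_t)] = 9102 m/s.
At r₂: circular v_c2 = √(μ/r₂) = 4370 m/s; transfer-apogee v_a = √[μ(2/r₂ − 1/a_t)] = 3124 m/s.
Δv₂ = v_c2 − v_a = 1246 m/s.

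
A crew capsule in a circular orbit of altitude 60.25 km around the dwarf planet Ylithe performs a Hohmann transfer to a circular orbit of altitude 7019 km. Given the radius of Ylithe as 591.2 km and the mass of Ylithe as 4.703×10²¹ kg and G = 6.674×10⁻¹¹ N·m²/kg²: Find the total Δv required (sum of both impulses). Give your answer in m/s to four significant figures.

Δv_total ≈ 370.5 m/s

μ = GM = 6.674×10⁻¹¹ × 4.703×10²¹ = 3.139×10¹¹ m³/s².
r₁ = 591.2 + 60.25 = 651.45 km = 6.5145×10⁵ m.
r₂ = 591.2 + 7019 = 7610.2 km = 7.6102×10⁶ m.
Transfer ellipse a_t = (r₁ + r₂)/2 = 4.131×10⁶ m.
At r₁: circular v_c1 = √(μ/r₁) = 694.1 m/s; transfer-periapsis v_p = √[μ(2/r₁ − 1/a_t)] = 942.1 m/s.
Δv₁ = v_p − v_c1 = 248.0 m/s.
At r₂: circular v_c2 = √(μ/r₂) = 203.1 m/s; transfer-apoapsis v_a = √[μ(2/r₂ − 1/a_t)] = 80.65 m/s.
Δv₂ = v_c2 − v_a = 122.4 m/s.
Total Δv = Δv₁ + Δv₂ = 370.5 m/s.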